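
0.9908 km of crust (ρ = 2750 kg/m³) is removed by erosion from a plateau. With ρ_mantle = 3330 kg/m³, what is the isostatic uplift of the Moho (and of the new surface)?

0.818 km

Unloading: uplift u = e ρ_c/ρ_m = 0.9908 km × 2750/3330 = 0.818 km.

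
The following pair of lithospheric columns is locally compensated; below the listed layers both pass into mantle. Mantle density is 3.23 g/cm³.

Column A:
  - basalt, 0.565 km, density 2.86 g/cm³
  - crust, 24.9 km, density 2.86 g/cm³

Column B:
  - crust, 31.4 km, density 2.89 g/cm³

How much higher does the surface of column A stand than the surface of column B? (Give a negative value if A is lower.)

−0.388 km

For any compensation level in the mantle, the mantle terms cancel and isostasy reduces to e = (Σt_A − Σt_B) − (Σ(ρt)_A − Σ(ρt)_B) / ρ_m.
Σt_A = 25.465 km; Σt_B = 31.4 km; Σ(ρt)_A = 72.8299; Σ(ρt)_B = 90.746 (in km·g/cm³).
e = (25.465 − 31.4) − (72.8299 − 90.746) / 3.23 = −0.388 km.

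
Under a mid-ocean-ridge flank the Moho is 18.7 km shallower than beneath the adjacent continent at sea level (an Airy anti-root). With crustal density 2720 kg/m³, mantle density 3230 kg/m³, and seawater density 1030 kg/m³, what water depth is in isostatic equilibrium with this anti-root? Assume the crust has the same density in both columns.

Replacing a thickness d of crust by seawater at the top must be balanced by replacing crust with mantle at the base: d (ρ_c − ρ_w) = a (ρ_m − ρ_c).
d = a (ρ_m − ρ_c)/(ρ_c − ρ_w) = 18.7 km × 510/1690 = 5.64 km.

5.64 km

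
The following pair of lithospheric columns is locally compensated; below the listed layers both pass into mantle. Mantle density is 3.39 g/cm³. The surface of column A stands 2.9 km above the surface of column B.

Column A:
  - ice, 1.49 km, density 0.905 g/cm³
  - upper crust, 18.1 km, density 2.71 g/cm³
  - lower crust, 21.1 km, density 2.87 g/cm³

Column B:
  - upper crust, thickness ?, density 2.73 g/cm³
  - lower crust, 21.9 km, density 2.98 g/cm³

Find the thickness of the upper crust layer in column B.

12.4 km

Take the compensation level at the base of the deeper column (depth z_c below the surface of column A) and equate Σ ρ_i t_i down to z_c; mantle fills any gap and the z_c terms cancel.
Column A: 1.49×0.905 + 18.1×2.71 + 21.1×2.87 + (z_c − 40.69)×3.39
Column B: 2.9×0 + x×2.73 + 21.9×2.98 + (z_c − 2.9 − 21.9 − x)×3.39
The z_c×3.39 term appears on both sides and cancels. Collect the known terms of each column as K = Σ(ρt)_known − 3.39 × (depth of known layers): K_A = 110.95645 − 3.39×40.69 = −26.98265; K_B = 65.262 − 3.39×(2.9 + 21.9) = −18.81.
Balance: K_A = K_B − x×(3.39 − 2.73), so x = (K_B − K_A)/(3.39 − 2.73) = 8.17265/0.66 = 12.4 km.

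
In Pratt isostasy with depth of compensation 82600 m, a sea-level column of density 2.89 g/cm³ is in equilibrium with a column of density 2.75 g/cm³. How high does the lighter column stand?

ρ_ref D = ρ (D + h) → h = D (ρ_ref − ρ)/ρ.
h = 82600 m × (2.89 − 2.75)/2.75 = 4210 m.

4210 m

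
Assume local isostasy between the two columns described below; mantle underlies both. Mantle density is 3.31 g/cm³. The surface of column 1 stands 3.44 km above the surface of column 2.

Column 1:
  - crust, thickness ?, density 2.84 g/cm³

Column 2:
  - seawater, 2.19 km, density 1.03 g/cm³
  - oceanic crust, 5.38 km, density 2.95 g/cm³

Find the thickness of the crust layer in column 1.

Take the compensation level at the base of the deeper column (depth z_c below the surface of column 1) and equate Σ ρ_i t_i down to z_c; mantle fills any gap and the z_c terms cancel.
Column 1: x×2.84 + (z_c − 0 − x)×3.31
Column 2: 3.44×0 + 2.19×1.03 + 5.38×2.95 + (z_c − 3.44 − 7.57)×3.31
The z_c×3.31 term appears on both sides and cancels. Collect the known terms of each column as K = Σ(ρt)_known − 3.31 × (depth of known layers): K_1 = 0 − 3.31×0 = 0; K_2 = 18.1267 − 3.31×(3.44 + 7.57) = −18.3164.
Balance: K_1 − x×(3.31 − 2.84) = K_2, so x = (K_1 − K_2)/(3.31 − 2.84) = 18.3164/0.47 = 39 km.

39 km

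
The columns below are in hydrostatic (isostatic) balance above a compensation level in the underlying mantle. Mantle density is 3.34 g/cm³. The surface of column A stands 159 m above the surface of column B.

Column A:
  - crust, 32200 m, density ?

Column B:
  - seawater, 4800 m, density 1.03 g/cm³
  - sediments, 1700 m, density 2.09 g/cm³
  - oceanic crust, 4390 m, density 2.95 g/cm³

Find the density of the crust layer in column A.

2.86 g/cm³

Take the compensation level at the base of the deeper column (depth z_c below the surface of column A) and equate Σ ρ_i t_i down to z_c; mantle fills any gap and the z_c terms cancel.
Column A: 32200×ρ + (z_c − 32200)×3.34
Column B: 159×0 + 4800×1.03 + 1700×2.09 + 4390×2.95 + (z_c − 159 − 10890)×3.34
The z_c×3.34 term appears on both sides and cancels. Collect the known terms of each column as K = Σ(ρt)_known − 3.34 × (depth of known layers): K_A = 0 − 3.34×32200 = −107548; K_B = 21447.5 − 3.34×(159 + 10890) = −15456.16.
Balance: K_A + 32200×ρ = K_B, so ρ = (K_B − K_A)/32200 = 92091.8/32200 = 2.86 g/cm³.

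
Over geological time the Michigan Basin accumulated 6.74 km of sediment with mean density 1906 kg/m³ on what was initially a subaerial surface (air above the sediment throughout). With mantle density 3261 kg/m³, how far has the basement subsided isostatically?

Subaerial load: s = t ρ_sed / ρ_m = 6.74 km × 1906/3261 = 3.94 km.

3.94 km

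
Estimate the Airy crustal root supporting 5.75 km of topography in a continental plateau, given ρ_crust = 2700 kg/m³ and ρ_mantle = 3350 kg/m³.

23.9 km

Equating mass per unit area of the two columns: the weight of the topography is balanced by the buoyancy of the root, ρ_c h = (ρ_m − ρ_c) r.
r = h · ρ_c / (ρ_m − ρ_c) = 5.75 km × 2700 / (3350 − 2700) = 23.9 km.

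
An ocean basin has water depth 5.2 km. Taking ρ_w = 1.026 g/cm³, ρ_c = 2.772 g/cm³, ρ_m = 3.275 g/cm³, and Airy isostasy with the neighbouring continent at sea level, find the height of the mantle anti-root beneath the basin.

For local isostatic compensation: replacing crust with seawater at the top is compensated by replacing crust with mantle at the base: d (ρ_c − ρ_w) = a (ρ_m − ρ_c).
a = d (ρ_c − ρ_w)/(ρ_m − ρ_c) = 5.2 km × 1.746/0.503 = 18.1 km.

18.1 km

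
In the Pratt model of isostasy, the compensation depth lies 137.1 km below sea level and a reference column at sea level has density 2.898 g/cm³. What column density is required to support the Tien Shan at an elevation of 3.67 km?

2.82 g/cm³

Pratt balance: ρ_ref D = ρ (D + h).
ρ = ρ_ref D/(D + h) = 2.898 × 137.1 km/(137.1 km + 3.67 km) = 2.82 g/cm³.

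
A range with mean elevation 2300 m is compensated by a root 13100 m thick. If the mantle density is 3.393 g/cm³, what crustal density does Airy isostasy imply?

2.89 g/cm³

ρ_c h = (ρ_m − ρ_c) r → ρ_c (h + r) = ρ_m r → ρ_c = ρ_m r / (h + r).
ρ_c = 3.393 × 13100 m / (2300 m + 13100 m) = 2.89 g/cm³.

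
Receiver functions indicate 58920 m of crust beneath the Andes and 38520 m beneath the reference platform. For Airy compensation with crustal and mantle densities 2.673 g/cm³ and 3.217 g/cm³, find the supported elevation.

Excess crust Δ = 58920 m − 38520 m = 20400 m, split between elevation h and root r with h + r = Δ.
Airy balance ρ_c h = (ρ_m − ρ_c) r gives r = h ρ_c/(ρ_m − ρ_c), so h (1 + ρ_c/(ρ_m − ρ_c)) = Δ, i.e. h = Δ (ρ_m − ρ_c)/ρ_m.
h = 20400 m × 0.544/3.217 = 3450 m.

3450 m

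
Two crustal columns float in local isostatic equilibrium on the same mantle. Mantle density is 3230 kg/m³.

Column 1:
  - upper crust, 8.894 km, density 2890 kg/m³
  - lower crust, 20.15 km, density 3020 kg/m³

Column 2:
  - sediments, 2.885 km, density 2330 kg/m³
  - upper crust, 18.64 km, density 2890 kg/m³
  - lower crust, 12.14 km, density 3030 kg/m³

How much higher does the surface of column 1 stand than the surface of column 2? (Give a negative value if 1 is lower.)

−1.27 km

For any compensation level in the mantle, the mantle terms cancel and isostasy reduces to e = (Σt_1 − Σt_2) − (Σ(ρt)_1 − Σ(ρt)_2) / ρ_m.
Σt_1 = 29.044 km; Σt_2 = 33.665 km; Σ(ρt)_1 = 86556.66; Σ(ρt)_2 = 97375.85 (in km·kg/m³).
e = (29.044 − 33.665) − (86556.66 − 97375.85) / 3230 = −1.27 km.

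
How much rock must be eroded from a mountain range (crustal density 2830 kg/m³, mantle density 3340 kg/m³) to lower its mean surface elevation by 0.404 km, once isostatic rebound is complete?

2.65 km

Net drop Δ = e − u = e − e ρ_c/ρ_m = e (ρ_m − ρ_c)/ρ_m.
e = Δ ρ_m/(ρ_m − ρ_c) = 0.404 km × 3340/510 = 2.65 km.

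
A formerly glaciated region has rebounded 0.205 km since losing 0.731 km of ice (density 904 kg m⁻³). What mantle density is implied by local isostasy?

ρ_m = ρ_ice t / u = 904 × 0.731 km/0.205 km = 3220 kg m⁻³.

3220 kg m⁻³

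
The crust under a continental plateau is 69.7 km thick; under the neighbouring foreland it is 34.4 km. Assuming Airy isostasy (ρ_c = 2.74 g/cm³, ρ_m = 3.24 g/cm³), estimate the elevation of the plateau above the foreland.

5.45 km

Excess crust Δ = 69.7 km − 34.4 km = 35.3 km, split between elevation h and root r with h + r = Δ.
Airy balance ρ_c h = (ρ_m − ρ_c) r gives r = h ρ_c/(ρ_m − ρ_c), so h (1 + ρ_c/(ρ_m − ρ_c)) = Δ, i.e. h = Δ (ρ_m − ρ_c)/ρ_m.
h = 35.3 km × 0.5/3.24 = 5.45 km.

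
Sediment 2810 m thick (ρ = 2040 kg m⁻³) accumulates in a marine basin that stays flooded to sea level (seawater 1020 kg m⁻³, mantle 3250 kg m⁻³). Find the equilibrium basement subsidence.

Submarine loading: the sediment displaces seawater, and the subsidence is in turn flooded, so s (ρ_m − ρ_w) = t (ρ_sed − ρ_w).
s = 2810 m × (2040 − 1020) / (3250 − 1020) = 1290 m.

1290 m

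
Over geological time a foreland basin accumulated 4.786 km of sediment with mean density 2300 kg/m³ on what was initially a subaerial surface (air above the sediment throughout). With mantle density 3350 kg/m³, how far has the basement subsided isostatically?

Subaerial load: s = t ρ_sed / ρ_m = 4.786 km × 2300/3350 = 3.29 km.

3.29 km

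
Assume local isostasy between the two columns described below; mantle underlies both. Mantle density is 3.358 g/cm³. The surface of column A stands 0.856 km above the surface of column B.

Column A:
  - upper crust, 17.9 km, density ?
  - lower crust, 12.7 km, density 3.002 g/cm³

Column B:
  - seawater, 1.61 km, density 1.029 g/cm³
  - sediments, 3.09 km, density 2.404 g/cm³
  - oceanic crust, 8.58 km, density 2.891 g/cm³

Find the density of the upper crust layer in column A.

Take the compensation level at the base of the deeper column (depth z_c below the surface of column A) and equate Σ ρ_i t_i down to z_c; mantle fills any gap and the z_c terms cancel.
Column A: 17.9×ρ + 12.7×3.002 + (z_c − 30.6)×3.358
Column B: 0.856×0 + 1.61×1.029 + 3.09×2.404 + 8.58×2.891 + (z_c − 0.856 − 13.28)×3.358
The z_c×3.358 term appears on both sides and cancels. Collect the known terms of each column as K = Σ(ρt)_known − 3.358 × (depth of known layers): K_A = 38.1254 − 3.358×30.6 = −64.6294; K_B = 33.88983 − 3.358×(0.856 + 13.28) = −13.578858.
Balance: K_A + 17.9×ρ = K_B, so ρ = (K_B − K_A)/17.9 = 51.0505/17.9 = 2.85 g/cm³.

2.85 g/cm³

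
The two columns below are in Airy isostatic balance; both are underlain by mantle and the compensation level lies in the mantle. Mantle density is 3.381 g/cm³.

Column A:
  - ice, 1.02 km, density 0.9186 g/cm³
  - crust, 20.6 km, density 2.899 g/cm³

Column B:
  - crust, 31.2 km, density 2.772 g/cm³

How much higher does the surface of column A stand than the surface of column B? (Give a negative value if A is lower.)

−1.94 km

For any compensation level in the mantle, the mantle terms cancel and isostasy reduces to e = (Σt_A − Σt_B) − (Σ(ρt)_A − Σ(ρt)_B) / ρ_m.
Σt_A = 21.62 km; Σt_B = 31.2 km; Σ(ρt)_A = 60.656372; Σ(ρt)_B = 86.4864 (in km·g/cm³).
e = (21.62 − 31.2) − (60.656372 − 86.4864) / 3.381 = −1.94 km.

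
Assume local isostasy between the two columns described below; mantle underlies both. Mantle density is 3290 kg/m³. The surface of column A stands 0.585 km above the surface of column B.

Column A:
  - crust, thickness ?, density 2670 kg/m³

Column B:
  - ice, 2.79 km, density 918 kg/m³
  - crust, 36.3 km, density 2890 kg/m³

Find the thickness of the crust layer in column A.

37.2 km

Take the compensation level at the base of the deeper column (depth z_c below the surface of column A) and equate Σ ρ_i t_i down to z_c; mantle fills any gap and the z_c terms cancel.
Column A: x×2670 + (z_c − 0 − x)×3290
Column B: 0.585×0 + 2.79×918 + 36.3×2890 + (z_c − 0.585 − 39.09)×3290
The z_c×3290 term appears on both sides and cancels. Collect the known terms of each column as K = Σ(ρt)_known − 3290 × (depth of known layers): K_A = 0 − 3290×0 = 0; K_B = 107468.22 − 3290×(0.585 + 39.09) = −23062.53.
Balance: K_A − x×(3290 − 2670) = K_B, so x = (K_A − K_B)/(3290 − 2670) = 23062.5/620 = 37.2 km.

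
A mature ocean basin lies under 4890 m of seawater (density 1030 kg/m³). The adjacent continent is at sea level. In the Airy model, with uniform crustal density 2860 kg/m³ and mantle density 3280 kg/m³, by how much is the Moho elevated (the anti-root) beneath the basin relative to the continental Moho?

21300 m

In Airy isostatic equilibrium: replacing crust with seawater at the top is compensated by replacing crust with mantle at the base: d (ρ_c − ρ_w) = a (ρ_m − ρ_c).
a = d (ρ_c − ρ_w)/(ρ_m − ρ_c) = 4890 m × 1830/420 = 21300 m.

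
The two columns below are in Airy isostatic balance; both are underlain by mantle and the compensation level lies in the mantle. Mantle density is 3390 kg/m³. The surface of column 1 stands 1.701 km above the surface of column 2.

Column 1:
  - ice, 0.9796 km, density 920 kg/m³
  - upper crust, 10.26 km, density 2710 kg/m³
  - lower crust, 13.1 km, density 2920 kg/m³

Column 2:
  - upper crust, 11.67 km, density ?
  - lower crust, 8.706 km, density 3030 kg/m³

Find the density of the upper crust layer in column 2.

2820 kg/m³

Take the compensation level at the base of the deeper column (depth z_c below the surface of column 1) and equate Σ ρ_i t_i down to z_c; mantle fills any gap and the z_c terms cancel.
Column 1: 0.9796×920 + 10.26×2710 + 13.1×2920 + (z_c − 24.3396)×3390
Column 2: 1.701×0 + 11.67×ρ + 8.706×3030 + (z_c − 1.701 − 20.376)×3390
The z_c×3390 term appears on both sides and cancels. Collect the known terms of each column as K = Σ(ρt)_known − 3390 × (depth of known layers): K_1 = 66957.832 − 3390×24.3396 = −15553.412; K_2 = 26379.18 − 3390×(1.701 + 20.376) = −48461.85.
Balance: K_1 = K_2 + 11.67×ρ, so ρ = (K_1 − K_2)/11.67 = 32908.4/11.67 = 2820 kg/m³.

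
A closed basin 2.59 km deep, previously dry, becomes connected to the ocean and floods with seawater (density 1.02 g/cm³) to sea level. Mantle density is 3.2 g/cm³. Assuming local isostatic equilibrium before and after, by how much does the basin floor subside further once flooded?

1.21 km

After flooding the water column is d + s deep. Its weight must equal the weight of mantle displaced by the extra subsidence s: (d + s) ρ_w = s ρ_m.
s = d ρ_w / (ρ_m − ρ_w) = 2.59 km × 1.02/(3.2 − 1.02) = 1.21 km.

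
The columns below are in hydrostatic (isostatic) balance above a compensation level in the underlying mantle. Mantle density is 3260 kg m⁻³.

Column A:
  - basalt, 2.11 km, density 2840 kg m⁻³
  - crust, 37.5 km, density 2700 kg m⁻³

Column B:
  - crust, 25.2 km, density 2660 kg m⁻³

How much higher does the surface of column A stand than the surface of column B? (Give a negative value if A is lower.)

For any compensation level in the mantle, the mantle terms cancel and isostasy reduces to e = (Σt_A − Σt_B) − (Σ(ρt)_A − Σ(ρt)_B) / ρ_m.
Σt_A = 39.61 km; Σt_B = 25.2 km; Σ(ρt)_A = 107242.4; Σ(ρt)_B = 67032 (in km·kg m⁻³).
e = (39.61 − 25.2) − (107242.4 − 67032) / 3260 = 2.08 km.

2.08 km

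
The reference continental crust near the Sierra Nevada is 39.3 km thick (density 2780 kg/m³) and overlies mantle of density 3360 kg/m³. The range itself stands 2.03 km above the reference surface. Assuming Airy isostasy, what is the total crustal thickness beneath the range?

51.1 km

Root depth r = h ρ_c / (ρ_m − ρ_c) = 2.03 km × 2780 / 580 = 9.73 km.
Total thickness = T + h + r = 39.3 km + 2.03 km + 9.73 km = 51.1 km.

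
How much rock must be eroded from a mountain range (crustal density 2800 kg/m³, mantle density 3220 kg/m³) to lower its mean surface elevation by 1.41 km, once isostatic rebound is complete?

Net drop Δ = e − u = e − e ρ_c/ρ_m = e (ρ_m − ρ_c)/ρ_m.
e = Δ ρ_m/(ρ_m − ρ_c) = 1.41 km × 3220/420 = 10.8 km.

10.8 km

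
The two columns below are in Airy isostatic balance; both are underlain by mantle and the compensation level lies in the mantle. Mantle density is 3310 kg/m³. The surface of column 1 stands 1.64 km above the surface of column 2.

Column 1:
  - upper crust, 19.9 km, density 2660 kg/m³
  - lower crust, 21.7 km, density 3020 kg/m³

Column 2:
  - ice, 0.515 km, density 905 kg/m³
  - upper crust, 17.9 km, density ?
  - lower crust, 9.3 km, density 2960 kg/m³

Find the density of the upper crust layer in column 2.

2790 kg/m³

Take the compensation level at the base of the deeper column (depth z_c below the surface of column 1) and equate Σ ρ_i t_i down to z_c; mantle fills any gap and the z_c terms cancel.
Column 1: 19.9×2660 + 21.7×3020 + (z_c − 41.6)×3310
Column 2: 1.64×0 + 0.515×905 + 17.9×ρ + 9.3×2960 + (z_c − 1.64 − 27.715)×3310
The z_c×3310 term appears on both sides and cancels. Collect the known terms of each column as K = Σ(ρt)_known − 3310 × (depth of known layers): K_1 = 118468 − 3310×41.6 = −19228; K_2 = 27994.075 − 3310×(1.64 + 27.715) = −69170.975.
Balance: K_1 = K_2 + 17.9×ρ, so ρ = (K_1 − K_2)/17.9 = 49943/17.9 = 2790 kg/m³.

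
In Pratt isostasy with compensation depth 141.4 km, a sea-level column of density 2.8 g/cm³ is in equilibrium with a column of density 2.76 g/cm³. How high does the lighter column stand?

ρ_ref D = ρ (D + h) → h = D (ρ_ref − ρ)/ρ.
h = 141.4 km × (2.8 − 2.76)/2.76 = 2.05 km.

2.05 km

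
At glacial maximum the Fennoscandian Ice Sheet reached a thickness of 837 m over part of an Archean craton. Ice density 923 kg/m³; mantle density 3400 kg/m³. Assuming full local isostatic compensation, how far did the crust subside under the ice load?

By Archimedes' principle applied to the lithosphere: the ice load ρ_ice t is balanced by mantle displaced below, ρ_m s.
s = t ρ_ice / ρ_m = 837 m × 923/3400 = 227 m.

227 m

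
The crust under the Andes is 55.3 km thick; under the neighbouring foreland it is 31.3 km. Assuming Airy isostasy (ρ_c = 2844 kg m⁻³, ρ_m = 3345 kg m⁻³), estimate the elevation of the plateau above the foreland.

3.59 km

Excess crust Δ = 55.3 km − 31.3 km = 24 km, split between elevation h and root r with h + r = Δ.
Airy balance ρ_c h = (ρ_m − ρ_c) r gives r = h ρ_c/(ρ_m − ρ_c), so h (1 + ρ_c/(ρ_m − ρ_c)) = Δ, i.e. h = Δ (ρ_m − ρ_c)/ρ_m.
h = 24 km × 501/3345 = 3.59 km.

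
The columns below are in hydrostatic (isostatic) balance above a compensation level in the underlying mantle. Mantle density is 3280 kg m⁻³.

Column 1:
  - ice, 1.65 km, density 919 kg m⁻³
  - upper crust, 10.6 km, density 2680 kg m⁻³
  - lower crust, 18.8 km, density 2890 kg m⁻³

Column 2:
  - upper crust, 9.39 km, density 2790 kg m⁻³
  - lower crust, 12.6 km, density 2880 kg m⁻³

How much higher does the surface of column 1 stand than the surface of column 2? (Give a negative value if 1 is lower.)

For any compensation level in the mantle, the mantle terms cancel and isostasy reduces to e = (Σt_1 − Σt_2) − (Σ(ρt)_1 − Σ(ρt)_2) / ρ_m.
Σt_1 = 31.05 km; Σt_2 = 21.99 km; Σ(ρt)_1 = 84256.35; Σ(ρt)_2 = 62486.1 (in km·kg m⁻³).
e = (31.05 − 21.99) − (84256.35 − 62486.1) / 3280 = 2.42 km.

2.42 km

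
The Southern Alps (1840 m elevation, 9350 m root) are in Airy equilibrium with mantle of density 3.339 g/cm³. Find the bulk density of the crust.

ρ_c h = (ρ_m − ρ_c) r → ρ_c (h + r) = ρ_m r → ρ_c = ρ_m r / (h + r).
ρ_c = 3.339 × 9350 m / (1840 m + 9350 m) = 2.79 g/cm³.

2.79 g/cm³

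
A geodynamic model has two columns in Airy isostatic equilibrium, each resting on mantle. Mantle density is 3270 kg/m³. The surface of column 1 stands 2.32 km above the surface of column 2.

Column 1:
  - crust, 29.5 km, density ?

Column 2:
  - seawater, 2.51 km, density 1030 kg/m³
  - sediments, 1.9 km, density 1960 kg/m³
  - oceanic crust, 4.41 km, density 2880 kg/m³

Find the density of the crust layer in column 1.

Take the compensation level at the base of the deeper column (depth z_c below the surface of column 1) and equate Σ ρ_i t_i down to z_c; mantle fills any gap and the z_c terms cancel.
Column 1: 29.5×ρ + (z_c − 29.5)×3270
Column 2: 2.32×0 + 2.51×1030 + 1.9×1960 + 4.41×2880 + (z_c − 2.32 − 8.82)×3270
The z_c×3270 term appears on both sides and cancels. Collect the known terms of each column as K = Σ(ρt)_known − 3270 × (depth of known layers): K_1 = 0 − 3270×29.5 = −96465; K_2 = 19010.1 − 3270×(2.32 + 8.82) = −17417.7.
Balance: K_1 + 29.5×ρ = K_2, so ρ = (K_2 − K_1)/29.5 = 79047.3/29.5 = 2680 kg/m³.

2680 kg/m³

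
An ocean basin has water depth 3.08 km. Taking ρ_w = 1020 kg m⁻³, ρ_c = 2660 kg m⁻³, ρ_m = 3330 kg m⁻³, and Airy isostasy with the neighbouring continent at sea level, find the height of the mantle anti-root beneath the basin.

In Airy isostatic equilibrium: replacing crust with seawater at the top is compensated by replacing crust with mantle at the base: d (ρ_c − ρ_w) = a (ρ_m − ρ_c).
a = d (ρ_c − ρ_w)/(ρ_m − ρ_c) = 3.08 km × 1640/670 = 7.54 km.

7.54 km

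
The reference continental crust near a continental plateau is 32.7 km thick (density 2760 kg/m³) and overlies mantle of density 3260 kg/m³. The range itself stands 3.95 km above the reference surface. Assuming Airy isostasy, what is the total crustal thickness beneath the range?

58.5 km

Root depth r = h ρ_c / (ρ_m − ρ_c) = 3.95 km × 2760 / 500 = 21.8 km.
Total thickness = T + h + r = 32.7 km + 3.95 km + 21.8 km = 58.5 km.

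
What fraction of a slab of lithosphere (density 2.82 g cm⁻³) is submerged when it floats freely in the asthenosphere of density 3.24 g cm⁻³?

Submerged fraction = ρ_obj/ρ_fluid = 2.82/3.24 = 0.87.

0.87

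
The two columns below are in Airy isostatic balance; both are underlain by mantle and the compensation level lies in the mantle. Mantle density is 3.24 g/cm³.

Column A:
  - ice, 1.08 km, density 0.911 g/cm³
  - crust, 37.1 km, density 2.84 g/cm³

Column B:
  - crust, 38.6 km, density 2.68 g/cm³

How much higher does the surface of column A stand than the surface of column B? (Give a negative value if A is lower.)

−1.32 km

For any compensation level in the mantle, the mantle terms cancel and isostasy reduces to e = (Σt_A − Σt_B) − (Σ(ρt)_A − Σ(ρt)_B) / ρ_m.
Σt_A = 38.18 km; Σt_B = 38.6 km; Σ(ρt)_A = 106.34788; Σ(ρt)_B = 103.448 (in km·g/cm³).
e = (38.18 − 38.6) − (106.34788 − 103.448) / 3.24 = −1.32 km.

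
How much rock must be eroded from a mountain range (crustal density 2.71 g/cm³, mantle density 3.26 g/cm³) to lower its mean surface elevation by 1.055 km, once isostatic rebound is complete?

Net drop Δ = e − u = e − e ρ_c/ρ_m = e (ρ_m − ρ_c)/ρ_m.
e = Δ ρ_m/(ρ_m − ρ_c) = 1.055 km × 3.26/0.55 = 6.25 km.

6.25 km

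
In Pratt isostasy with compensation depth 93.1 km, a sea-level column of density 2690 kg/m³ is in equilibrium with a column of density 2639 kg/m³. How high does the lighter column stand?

1.8 km

ρ_ref D = ρ (D + h) → h = D (ρ_ref − ρ)/ρ.
h = 93.1 km × (2690 − 2639)/2639 = 1.8 km.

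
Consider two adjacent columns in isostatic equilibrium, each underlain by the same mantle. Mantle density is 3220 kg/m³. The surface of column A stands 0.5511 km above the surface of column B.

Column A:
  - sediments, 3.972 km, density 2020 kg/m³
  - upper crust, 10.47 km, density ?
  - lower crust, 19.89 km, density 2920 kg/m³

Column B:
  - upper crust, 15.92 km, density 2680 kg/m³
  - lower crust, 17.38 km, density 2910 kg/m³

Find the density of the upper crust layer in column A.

Take the compensation level at the base of the deeper column (depth z_c below the surface of column A) and equate Σ ρ_i t_i down to z_c; mantle fills any gap and the z_c terms cancel.
Column A: 3.972×2020 + 10.47×ρ + 19.89×2920 + (z_c − 34.332)×3220
Column B: 0.5511×0 + 15.92×2680 + 17.38×2910 + (z_c − 0.5511 − 33.3)×3220
The z_c×3220 term appears on both sides and cancels. Collect the known terms of each column as K = Σ(ρt)_known − 3220 × (depth of known layers): K_A = 66102.24 − 3220×34.332 = −44446.8; K_B = 93241.4 − 3220×(0.5511 + 33.3) = −15759.142.
Balance: K_A + 10.47×ρ = K_B, so ρ = (K_B − K_A)/10.47 = 28687.7/10.47 = 2740 kg/m³.

2740 kg/m³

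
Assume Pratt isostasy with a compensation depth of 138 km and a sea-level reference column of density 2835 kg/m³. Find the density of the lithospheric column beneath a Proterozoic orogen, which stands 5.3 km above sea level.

2730 kg/m³

Pratt balance: ρ_ref D = ρ (D + h).
ρ = ρ_ref D/(D + h) = 2835 × 138 km/(138 km + 5.3 km) = 2730 kg/m³.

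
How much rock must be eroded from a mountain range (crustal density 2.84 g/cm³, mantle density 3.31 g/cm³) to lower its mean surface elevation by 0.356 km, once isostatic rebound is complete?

Net drop Δ = e − u = e − e ρ_c/ρ_m = e (ρ_m − ρ_c)/ρ_m.
e = Δ ρ_m/(ρ_m − ρ_c) = 0.356 km × 3.31/0.47 = 2.51 km.

2.51 km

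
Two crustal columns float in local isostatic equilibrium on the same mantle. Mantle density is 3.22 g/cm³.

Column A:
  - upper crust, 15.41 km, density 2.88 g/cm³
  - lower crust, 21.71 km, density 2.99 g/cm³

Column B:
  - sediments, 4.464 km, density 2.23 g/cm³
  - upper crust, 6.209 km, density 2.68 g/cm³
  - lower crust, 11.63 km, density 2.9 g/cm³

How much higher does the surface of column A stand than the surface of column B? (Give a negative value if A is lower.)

For any compensation level in the mantle, the mantle terms cancel and isostasy reduces to e = (Σt_A − Σt_B) − (Σ(ρt)_A − Σ(ρt)_B) / ρ_m.
Σt_A = 37.12 km; Σt_B = 22.303 km; Σ(ρt)_A = 109.2937; Σ(ρt)_B = 60.32184 (in km·g/cm³).
e = (37.12 − 22.303) − (109.2937 − 60.32184) / 3.22 = −0.392 km.

−0.392 km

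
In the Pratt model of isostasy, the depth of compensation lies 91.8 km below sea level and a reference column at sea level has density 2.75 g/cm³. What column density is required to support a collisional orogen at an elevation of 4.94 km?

2.61 g/cm³

Pratt balance: ρ_ref D = ρ (D + h).
ρ = ρ_ref D/(D + h) = 2.75 × 91.8 km/(91.8 km + 4.94 km) = 2.61 g/cm³.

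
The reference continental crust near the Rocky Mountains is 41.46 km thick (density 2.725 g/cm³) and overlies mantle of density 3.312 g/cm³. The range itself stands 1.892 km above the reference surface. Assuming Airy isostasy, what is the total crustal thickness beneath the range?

52.1 km

Root depth r = h ρ_c / (ρ_m − ρ_c) = 1.892 km × 2.725 / 0.587 = 8.783 km.
Total thickness = T + h + r = 41.46 km + 1.892 km + 8.783 km = 52.1 km.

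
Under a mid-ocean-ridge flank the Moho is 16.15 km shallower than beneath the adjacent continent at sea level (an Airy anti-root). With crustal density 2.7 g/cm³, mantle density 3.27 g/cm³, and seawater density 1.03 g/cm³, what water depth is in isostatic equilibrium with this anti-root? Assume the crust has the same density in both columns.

5.51 km

Replacing a thickness d of crust by seawater at the top must be balanced by replacing crust with mantle at the base: d (ρ_c − ρ_w) = a (ρ_m − ρ_c).
d = a (ρ_m − ρ_c)/(ρ_c − ρ_w) = 16.15 km × 0.57/1.67 = 5.51 km.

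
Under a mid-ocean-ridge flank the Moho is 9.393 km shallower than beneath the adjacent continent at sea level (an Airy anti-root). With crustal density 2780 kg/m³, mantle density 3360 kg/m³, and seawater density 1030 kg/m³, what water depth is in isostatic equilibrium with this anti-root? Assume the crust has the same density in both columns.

Replacing a thickness d of crust by seawater at the top must be balanced by replacing crust with mantle at the base: d (ρ_c − ρ_w) = a (ρ_m − ρ_c).
d = a (ρ_m − ρ_c)/(ρ_c − ρ_w) = 9.393 km × 580/1750 = 3.11 km.

3.11 km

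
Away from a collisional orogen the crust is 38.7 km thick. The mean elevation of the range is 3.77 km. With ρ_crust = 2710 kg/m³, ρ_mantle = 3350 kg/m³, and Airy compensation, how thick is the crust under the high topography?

58.4 km

Root depth r = h ρ_c / (ρ_m − ρ_c) = 3.77 km × 2710 / 640 = 15.96 km.
Total thickness = T + h + r = 38.7 km + 3.77 km + 15.96 km = 58.4 km.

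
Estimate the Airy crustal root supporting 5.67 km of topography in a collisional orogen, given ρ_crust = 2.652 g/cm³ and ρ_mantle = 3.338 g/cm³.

For local isostatic compensation: the weight of the topography is balanced by the buoyancy of the root, ρ_c h = (ρ_m − ρ_c) r.
r = h · ρ_c / (ρ_m − ρ_c) = 5.67 km × 2.652 / (3.338 − 2.652) = 21.9 km.

21.9 km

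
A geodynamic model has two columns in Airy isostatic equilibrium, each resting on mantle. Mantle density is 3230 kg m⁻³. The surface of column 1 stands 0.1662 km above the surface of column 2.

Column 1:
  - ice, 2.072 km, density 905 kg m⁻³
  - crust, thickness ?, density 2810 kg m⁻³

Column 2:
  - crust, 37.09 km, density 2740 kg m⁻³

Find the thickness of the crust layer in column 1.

33.1 km

Take the compensation level at the base of the deeper column (depth z_c below the surface of column 1) and equate Σ ρ_i t_i down to z_c; mantle fills any gap and the z_c terms cancel.
Column 1: 2.072×905 + x×2810 + (z_c − 2.072 − x)×3230
Column 2: 0.1662×0 + 37.09×2740 + (z_c − 0.1662 − 37.09)×3230
The z_c×3230 term appears on both sides and cancels. Collect the known terms of each column as K = Σ(ρt)_known − 3230 × (depth of known layers): K_1 = 1875.16 − 3230×2.072 = −4817.4; K_2 = 101626.6 − 3230×(0.1662 + 37.09) = −18710.926.
Balance: K_1 − x×(3230 − 2810) = K_2, so x = (K_1 − K_2)/(3230 − 2810) = 13893.5/420 = 33.1 km.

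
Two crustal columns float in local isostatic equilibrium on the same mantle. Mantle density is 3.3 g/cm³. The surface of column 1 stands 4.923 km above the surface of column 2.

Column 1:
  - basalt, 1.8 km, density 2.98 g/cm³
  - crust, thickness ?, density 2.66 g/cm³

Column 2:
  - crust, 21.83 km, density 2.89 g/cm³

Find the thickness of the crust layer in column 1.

38.5 km

Take the compensation level at the base of the deeper column (depth z_c below the surface of column 1) and equate Σ ρ_i t_i down to z_c; mantle fills any gap and the z_c terms cancel.
Column 1: 1.8×2.98 + x×2.66 + (z_c − 1.8 − x)×3.3
Column 2: 4.923×0 + 21.83×2.89 + (z_c − 4.923 − 21.83)×3.3
The z_c×3.3 term appears on both sides and cancels. Collect the known terms of each column as K = Σ(ρt)_known − 3.3 × (depth of known layers): K_1 = 5.364 − 3.3×1.8 = −0.576; K_2 = 63.0887 − 3.3×(4.923 + 21.83) = −25.1962.
Balance: K_1 − x×(3.3 − 2.66) = K_2, so x = (K_1 − K_2)/(3.3 − 2.66) = 24.6202/0.64 = 38.5 km.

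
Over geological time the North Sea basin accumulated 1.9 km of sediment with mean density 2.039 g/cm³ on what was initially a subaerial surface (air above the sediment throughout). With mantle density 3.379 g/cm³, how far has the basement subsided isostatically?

Subaerial load: s = t ρ_sed / ρ_m = 1.9 km × 2.039/3.379 = 1.15 km.

1.15 km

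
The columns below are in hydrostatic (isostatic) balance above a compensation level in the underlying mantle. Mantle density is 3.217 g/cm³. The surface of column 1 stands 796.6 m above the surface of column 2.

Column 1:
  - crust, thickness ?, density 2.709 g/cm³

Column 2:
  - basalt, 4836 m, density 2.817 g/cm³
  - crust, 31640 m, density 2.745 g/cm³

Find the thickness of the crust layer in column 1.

Take the compensation level at the base of the deeper column (depth z_c below the surface of column 1) and equate Σ ρ_i t_i down to z_c; mantle fills any gap and the z_c terms cancel.
Column 1: x×2.709 + (z_c − 0 − x)×3.217
Column 2: 796.6×0 + 4836×2.817 + 31640×2.745 + (z_c − 796.6 − 36476)×3.217
The z_c×3.217 term appears on both sides and cancels. Collect the known terms of each column as K = Σ(ρt)_known − 3.217 × (depth of known layers): K_1 = 0 − 3.217×0 = 0; K_2 = 100474.812 − 3.217×(796.6 + 36476) = −19431.1422.
Balance: K_1 − x×(3.217 − 2.709) = K_2, so x = (K_1 − K_2)/(3.217 − 2.709) = 19431.1/0.508 = 38300 m.

38300 m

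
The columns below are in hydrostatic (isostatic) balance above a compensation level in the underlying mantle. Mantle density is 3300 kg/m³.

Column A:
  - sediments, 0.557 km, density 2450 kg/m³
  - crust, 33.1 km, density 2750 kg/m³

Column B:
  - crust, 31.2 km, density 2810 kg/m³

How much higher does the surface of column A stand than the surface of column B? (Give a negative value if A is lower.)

1.03 km

For any compensation level in the mantle, the mantle terms cancel and isostasy reduces to e = (Σt_A − Σt_B) − (Σ(ρt)_A − Σ(ρt)_B) / ρ_m.
Σt_A = 33.657 km; Σt_B = 31.2 km; Σ(ρt)_A = 92389.65; Σ(ρt)_B = 87672 (in km·kg/m³).
e = (33.657 − 31.2) − (92389.65 − 87672) / 3300 = 1.03 km.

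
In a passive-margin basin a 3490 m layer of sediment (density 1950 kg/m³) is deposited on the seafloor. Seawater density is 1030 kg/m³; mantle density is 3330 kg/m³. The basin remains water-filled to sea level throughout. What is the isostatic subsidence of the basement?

1400 m

Submarine loading: the sediment displaces seawater, and the subsidence is in turn flooded, so s (ρ_m − ρ_w) = t (ρ_sed − ρ_w).
s = 3490 m × (1950 − 1030) / (3330 − 1030) = 1400 m.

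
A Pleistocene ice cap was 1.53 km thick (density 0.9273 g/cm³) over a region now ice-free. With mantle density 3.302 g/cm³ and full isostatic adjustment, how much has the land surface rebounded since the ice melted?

Removing the load lets mantle flow back in; uplift u satisfies ρ_ice t = ρ_m u.
u = t ρ_ice/ρ_m = 1.53 km × 0.9273/3.302 = 0.43 km.

0.43 km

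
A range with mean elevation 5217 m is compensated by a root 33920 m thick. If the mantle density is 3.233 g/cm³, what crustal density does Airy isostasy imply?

ρ_c h = (ρ_m − ρ_c) r → ρ_c (h + r) = ρ_m r → ρ_c = ρ_m r / (h + r).
ρ_c = 3.233 × 33920 m / (5217 m + 33920 m) = 2.8 g/cm³.

2.8 g/cm³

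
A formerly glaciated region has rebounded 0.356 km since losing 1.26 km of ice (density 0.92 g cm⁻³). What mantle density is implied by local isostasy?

ρ_m = ρ_ice t / u = 0.92 × 1.26 km/0.356 km = 3.26 g cm⁻³.

3.26 g cm⁻³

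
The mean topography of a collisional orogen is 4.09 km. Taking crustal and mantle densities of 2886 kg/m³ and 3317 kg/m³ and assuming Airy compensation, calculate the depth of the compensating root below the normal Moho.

27.4 km

Equating mass per unit area of the two columns: the weight of the topography is balanced by the buoyancy of the root, ρ_c h = (ρ_m − ρ_c) r.
r = h · ρ_c / (ρ_m − ρ_c) = 4.09 km × 2886 / (3317 − 2886) = 27.4 km.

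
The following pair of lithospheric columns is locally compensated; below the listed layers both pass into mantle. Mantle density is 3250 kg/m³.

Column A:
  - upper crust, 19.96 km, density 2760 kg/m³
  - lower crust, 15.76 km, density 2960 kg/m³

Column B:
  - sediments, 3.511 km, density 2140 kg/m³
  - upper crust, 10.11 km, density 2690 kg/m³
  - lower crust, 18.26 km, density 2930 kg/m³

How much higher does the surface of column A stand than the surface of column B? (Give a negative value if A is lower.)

−0.323 km

For any compensation level in the mantle, the mantle terms cancel and isostasy reduces to e = (Σt_A − Σt_B) − (Σ(ρt)_A − Σ(ρt)_B) / ρ_m.
Σt_A = 35.72 km; Σt_B = 31.881 km; Σ(ρt)_A = 101739.2; Σ(ρt)_B = 88211.24 (in km·kg/m³).
e = (35.72 − 31.881) − (101739.2 − 88211.24) / 3250 = −0.323 km.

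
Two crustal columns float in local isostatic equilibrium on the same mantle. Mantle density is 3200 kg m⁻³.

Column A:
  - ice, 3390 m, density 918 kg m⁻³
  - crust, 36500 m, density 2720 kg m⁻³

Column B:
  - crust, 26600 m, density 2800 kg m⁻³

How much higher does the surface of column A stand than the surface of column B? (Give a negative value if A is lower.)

For any compensation level in the mantle, the mantle terms cancel and isostasy reduces to e = (Σt_A − Σt_B) − (Σ(ρt)_A − Σ(ρt)_B) / ρ_m.
Σt_A = 39890 m; Σt_B = 26600 m; Σ(ρt)_A = 102392020; Σ(ρt)_B = 74480000 (in m·kg m⁻³).
e = (39890 − 26600) − (102392020 − 74480000) / 3200 = 4570 m.

4570 m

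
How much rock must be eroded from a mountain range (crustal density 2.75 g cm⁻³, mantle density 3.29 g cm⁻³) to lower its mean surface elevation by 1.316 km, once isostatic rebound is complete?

8.02 km

Net drop Δ = e − u = e − e ρ_c/ρ_m = e (ρ_m − ρ_c)/ρ_m.
e = Δ ρ_m/(ρ_m − ρ_c) = 1.316 km × 3.29/0.54 = 8.02 km.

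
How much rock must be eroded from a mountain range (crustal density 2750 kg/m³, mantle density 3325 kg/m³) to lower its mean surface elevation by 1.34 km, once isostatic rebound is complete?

7.75 km

Net drop Δ = e − u = e − e ρ_c/ρ_m = e (ρ_m − ρ_c)/ρ_m.
e = Δ ρ_m/(ρ_m − ρ_c) = 1.34 km × 3325/575 = 7.75 km.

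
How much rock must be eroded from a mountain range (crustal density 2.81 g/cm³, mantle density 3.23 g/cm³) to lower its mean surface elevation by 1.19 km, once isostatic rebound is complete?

9.15 km

Net drop Δ = e − u = e − e ρ_c/ρ_m = e (ρ_m − ρ_c)/ρ_m.
e = Δ ρ_m/(ρ_m − ρ_c) = 1.19 km × 3.23/0.42 = 9.15 km.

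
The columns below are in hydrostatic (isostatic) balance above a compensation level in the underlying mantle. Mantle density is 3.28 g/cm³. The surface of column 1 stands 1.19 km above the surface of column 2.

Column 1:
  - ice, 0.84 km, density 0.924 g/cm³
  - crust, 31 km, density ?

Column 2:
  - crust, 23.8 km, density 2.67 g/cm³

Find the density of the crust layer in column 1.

Take the compensation level at the base of the deeper column (depth z_c below the surface of column 1) and equate Σ ρ_i t_i down to z_c; mantle fills any gap and the z_c terms cancel.
Column 1: 0.84×0.924 + 31×ρ + (z_c − 31.84)×3.28
Column 2: 1.19×0 + 23.8×2.67 + (z_c − 1.19 − 23.8)×3.28
The z_c×3.28 term appears on both sides and cancels. Collect the known terms of each column as K = Σ(ρt)_known − 3.28 × (depth of known layers): K_1 = 0.77616 − 3.28×31.84 = −103.65904; K_2 = 63.546 − 3.28×(1.19 + 23.8) = −18.4212.
Balance: K_1 + 31×ρ = K_2, so ρ = (K_2 − K_1)/31 = 85.2378/31 = 2.75 g/cm³.

2.75 g/cm³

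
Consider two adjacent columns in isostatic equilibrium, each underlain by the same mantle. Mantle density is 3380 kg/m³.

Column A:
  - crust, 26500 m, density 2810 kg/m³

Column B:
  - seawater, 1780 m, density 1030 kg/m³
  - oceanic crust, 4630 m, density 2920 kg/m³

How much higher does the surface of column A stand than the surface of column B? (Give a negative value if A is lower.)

For any compensation level in the mantle, the mantle terms cancel and isostasy reduces to e = (Σt_A − Σt_B) − (Σ(ρt)_A − Σ(ρt)_B) / ρ_m.
Σt_A = 26500 m; Σt_B = 6410 m; Σ(ρt)_A = 74465000; Σ(ρt)_B = 15353000 (in m·kg/m³).
e = (26500 − 6410) − (74465000 − 15353000) / 3380 = 2600 m.

2600 m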